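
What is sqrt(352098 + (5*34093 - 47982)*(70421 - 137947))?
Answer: 4*I*sqrt(516902185) ≈ 90942.0*I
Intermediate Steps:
sqrt(352098 + (5*34093 - 47982)*(70421 - 137947)) = sqrt(352098 + (170465 - 47982)*(-67526)) = sqrt(352098 + 122483*(-67526)) = sqrt(352098 - 8270787058) = sqrt(-8270434960) = 4*I*sqrt(516902185)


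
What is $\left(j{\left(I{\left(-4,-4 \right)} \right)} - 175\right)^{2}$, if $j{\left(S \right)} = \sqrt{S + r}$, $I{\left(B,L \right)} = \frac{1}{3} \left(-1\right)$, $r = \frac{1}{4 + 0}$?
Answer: $\frac{\left(1050 - i \sqrt{3}\right)^{2}}{36} \approx 30625.0 - 101.04 i$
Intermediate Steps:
$r = \frac{1}{4} \approx 0.25$
$I{\left(B,L \right)} = - \frac{1}{3}$ ($I{\left(B,L \right)} = \frac{1}{3} \left(-1\right) = - \frac{1}{3}$)
$j{\left(S \right)} = \sqrt{\frac{1}{4} + S}$ ($j{\left(S \right)} = \sqrt{S + \frac{1}{4}} = \sqrt{\frac{1}{4} + S}$)
$\left(j{\left(I{\left(-4,-4 \right)} \right)} - 175\right)^{2} = \left(\frac{\sqrt{1 + 4 \left(- \frac{1}{3}\right)}}{2} - 175\right)^{2} = \left(\frac{\sqrt{1 - \frac{4}{3}}}{2} + \left(10 - 185\right)\right)^{2} = \left(\frac{\sqrt{- \frac{1}{3}}}{2} - 175\right)^{2} = \left(\frac{\frac{1}{3} i \sqrt{3}}{2} - 175\right)^{2} = \left(\frac{i \sqrt{3}}{6} - 175\right)^{2} = \left(-175 + \frac{i \sqrt{3}}{6}\right)^{2}$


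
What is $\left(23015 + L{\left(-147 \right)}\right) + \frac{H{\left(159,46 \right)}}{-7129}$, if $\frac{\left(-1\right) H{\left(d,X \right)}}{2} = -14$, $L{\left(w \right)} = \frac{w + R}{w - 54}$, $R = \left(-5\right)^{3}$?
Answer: $\frac{32980794395}{1432929} \approx 23016.0$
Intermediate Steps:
$R = -125$
$L{\left(w \right)} = \frac{-125 + w}{-54 + w}$ ($L{\left(w \right)} = \frac{w - 125}{w - 54} = \frac{-125 + w}{-54 + w}$)
$H{\left(d,X \right)} = 28$ ($H{\left(d,X \right)} = \left(-2\right) \left(-14\right) = 28$)
$\left(23015 + L{\left(-147 \right)}\right) + \frac{H{\left(159,46 \right)}}{-7129} = \left(23015 + \frac{-125 - 147}{-54 - 147}\right) + \frac{28}{-7129} = \left(23015 + \frac{1}{-201} \left(-272\right)\right) + 28 \left(- \frac{1}{7129}\right) = \left(23015 - - \frac{272}{201}\right) - \frac{28}{7129} = \left(23015 + \frac{272}{201}\right) - \frac{28}{7129} = \frac{4626287}{201} - \frac{28}{7129} = \frac{32980794395}{1432929}$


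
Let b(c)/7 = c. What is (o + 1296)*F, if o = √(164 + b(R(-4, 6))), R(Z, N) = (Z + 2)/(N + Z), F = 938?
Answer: 1215648 + 938*√157 ≈ 1.2274e+6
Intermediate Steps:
R(Z, N) = (2 + Z)/(N + Z)
b(c) = 7*c
o = √157 (o = √(164 + 7*((2 - 4)/(6 - 4))) = √(164 + 7*(-2/2)) = √(164 + 7*((½)*(-2))) = √(164 + 7*(-1)) = √(164 - 7) = √157 ≈ 12.530)
(o + 1296)*F = (√157 + 1296)*938 = (1296 + √157)*938 = 1215648 + 938*√157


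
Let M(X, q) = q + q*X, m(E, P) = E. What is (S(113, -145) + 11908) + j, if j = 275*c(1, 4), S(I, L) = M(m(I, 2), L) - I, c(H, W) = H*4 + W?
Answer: -2535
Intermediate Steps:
c(H, W) = W + 4*H (c(H, W) = 4*H + W = W + 4*H)
M(X, q) = q + X*q
S(I, L) = -I + L*(1 + I) (S(I, L) = L*(1 + I) - I = -I + L*(1 + I))
j = 2200 (j = 275*(4 + 4*1) = 275*(4 + 4) = 275*8 = 2200)
(S(113, -145) + 11908) + j = ((-1*113 - 145*(1 + 113)) + 11908) + 2200 = ((-113 - 145*114) + 11908) + 2200 = ((-113 - 16530) + 11908) + 2200 = (-16643 + 11908) + 2200 = -4735 + 2200 = -2535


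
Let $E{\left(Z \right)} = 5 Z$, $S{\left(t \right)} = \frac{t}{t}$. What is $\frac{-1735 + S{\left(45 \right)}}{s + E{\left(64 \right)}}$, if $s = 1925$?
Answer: $- \frac{1734}{2245} \approx -0.77238$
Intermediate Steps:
$S{\left(t \right)} = 1$
$\frac{-1735 + S{\left(45 \right)}}{s + E{\left(64 \right)}} = \frac{-1735 + 1}{1925 + 5 \cdot 64} = - \frac{1734}{1925 + 320} = - \frac{1734}{2245}$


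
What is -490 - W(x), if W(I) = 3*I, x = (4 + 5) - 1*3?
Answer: -508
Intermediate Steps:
x = 6 (x = 9 - 3 = 6)
-490 - W(x) = -490 - 3*6 = -490 - 1*18 = -490 - 18 = -508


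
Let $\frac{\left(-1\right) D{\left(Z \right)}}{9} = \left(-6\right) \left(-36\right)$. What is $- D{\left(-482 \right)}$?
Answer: $1944$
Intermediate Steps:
$D{\left(Z \right)} = -1944$ ($D{\left(Z \right)} = - 9 \left(\left(-6\right) \left(-36\right)\right) = \left(-9\right) 216 = -1944$)
$- D{\left(-482 \right)} = \left(-1\right) \left(-1944\right) = 1944$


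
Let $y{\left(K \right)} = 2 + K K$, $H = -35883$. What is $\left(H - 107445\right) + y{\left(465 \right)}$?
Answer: $72899$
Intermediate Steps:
$y{\left(K \right)} = 2 + K^{2}$
$\left(H - 107445\right) + y{\left(465 \right)} = \left(-35883 - 107445\right) + \left(2 + 465^{2}\right) = -143328 + \left(2 + 216225\right) = -143328 + 216227 = 72899$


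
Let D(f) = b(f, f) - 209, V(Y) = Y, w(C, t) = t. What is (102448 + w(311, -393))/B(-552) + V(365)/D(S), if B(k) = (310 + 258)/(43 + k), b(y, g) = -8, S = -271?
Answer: -11272488235/123256 ≈ -91456.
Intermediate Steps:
D(f) = -217 (D(f) = -8 - 209 = -217)
B(k) = 568/(43 + k)
(102448 + w(311, -393))/B(-552) + V(365)/D(S) = (102448 - 393)/((568/(43 - 552))) + 365/(-217) = 102055/((568/(-509))) + 365*(-1/217) = 102055/((568*(-1/509))) - 365/217 = 102055/(-568/509) - 365/217 = 102055*(-509/568) - 365/217 = -51945995/568 - 365/217 = -11272488235/123256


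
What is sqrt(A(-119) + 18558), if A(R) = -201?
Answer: sqrt(18357) ≈ 135.49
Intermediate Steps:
sqrt(A(-119) + 18558) = sqrt(-201 + 18558) = sqrt(18357)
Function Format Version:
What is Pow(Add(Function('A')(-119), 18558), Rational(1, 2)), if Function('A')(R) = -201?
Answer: Pow(18357, Rational(1, 2)) ≈ 135.49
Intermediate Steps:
Pow(Add(Function('A')(-119), 18558), Rational(1, 2)) = Pow(Add(-201, 18558), Rational(1, 2)) = Pow(18357, Rational(1, 2))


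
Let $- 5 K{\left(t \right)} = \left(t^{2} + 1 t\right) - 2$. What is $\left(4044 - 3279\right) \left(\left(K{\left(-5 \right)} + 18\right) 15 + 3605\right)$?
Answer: $2923065$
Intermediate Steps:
$K{\left(t \right)} = \frac{2}{5} - \frac{t}{5} - \frac{t^{2}}{5}$ ($K{\left(t \right)} = - \frac{\left(t^{2} + 1 t\right) - 2}{5} = - \frac{\left(t^{2} + t\right) - 2}{5} = - \frac{\left(t + t^{2}\right) - 2}{5} = - \frac{-2 + t + t^{2}}{5} = \frac{2}{5} - \frac{t}{5} - \frac{t^{2}}{5}$)
$\left(4044 - 3279\right) \left(\left(K{\left(-5 \right)} + 18\right) 15 + 3605\right) = \left(4044 - 3279\right) \left(\left(\left(\frac{2}{5} - -1 - \frac{\left(-5\right)^{2}}{5}\right) + 18\right) 15 + 3605\right) = \left(4044 - 3279\right) \left(\left(\left(\frac{2}{5} + 1 - 5\right) + 18\right) 15 + 3605\right) = 765 \left(\left(- \frac{18}{5} + 18\right) 15 + 3605\right) = 765 \left(\frac{72}{5} \cdot 15 + 3605\right) = 765 \left(216 + 3605\right) = 765 \cdot 3821 = 2923065$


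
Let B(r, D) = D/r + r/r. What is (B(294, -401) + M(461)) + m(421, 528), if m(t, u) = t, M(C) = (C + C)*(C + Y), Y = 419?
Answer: 238663507/294 ≈ 8.1178e+5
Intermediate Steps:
M(C) = 2*C*(419 + C) (M(C) = (C + C)*(C + 419) = (2*C)*(419 + C) = 2*C*(419 + C))
B(r, D) = 1 + D/r (B(r, D) = D/r + 1 = 1 + D/r)
(B(294, -401) + M(461)) + m(421, 528) = ((-401 + 294)/294 + 2*461*(419 + 461)) + 421 = ((1/294)*(-107) + 2*461*880) + 421 = (-107/294 + 811360) + 421 = 238539733/294 + 421 = 238663507/294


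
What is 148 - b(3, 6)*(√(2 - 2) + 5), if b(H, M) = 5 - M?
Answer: 153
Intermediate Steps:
148 - b(3, 6)*(√(2 - 2) + 5) = 148 - (5 - 1*6)*(√(2 - 2) + 5) = 148 - (5 - 6)*(√0 + 5) = 148 - (-1)*(0 + 5) = 148 - (-1)*5 = 148 - 1*(-5) = 148 + 5 = 153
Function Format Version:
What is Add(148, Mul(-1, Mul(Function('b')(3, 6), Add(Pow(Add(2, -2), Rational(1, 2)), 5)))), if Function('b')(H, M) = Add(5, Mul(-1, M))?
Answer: 153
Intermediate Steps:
Add(148, Mul(-1, Mul(Function('b')(3, 6), Add(Pow(Add(2, -2), Rational(1, 2)), 5)))) = Add(148, Mul(-1, Mul(Add(5, Mul(-1, 6)), Add(Pow(Add(2, -2), Rational(1, 2)), 5)))) = Add(148, Mul(-1, Mul(Add(5, -6), Add(Pow(0, Rational(1, 2)), 5)))) = Add(148, Mul(-1, Mul(-1, Add(0, 5)))) = Add(148, Mul(-1, Mul(-1, 5))) = Add(148, Mul(-1, -5)) = Add(148, 5) = 153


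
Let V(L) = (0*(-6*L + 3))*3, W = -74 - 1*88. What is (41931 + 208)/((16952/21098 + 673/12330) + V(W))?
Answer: 40007187990/814661 ≈ 49109.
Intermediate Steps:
W = -162 (W = -74 - 88 = -162)
V(L) = 0 (V(L) = (0*(3 - 6*L))*3 = 0*3 = 0)
(41931 + 208)/((16952/21098 + 673/12330) + V(W)) = (41931 + 208)/((16952/21098 + 673/12330) + 0) = 42139/((16952*(1/21098) + 673*(1/12330)) + 0) = 42139/((8476/10549 + 673/12330) + 0) = 42139/(814661/949410 + 0) = 42139/(814661/949410) = 42139*(949410/814661) = 40007187990/814661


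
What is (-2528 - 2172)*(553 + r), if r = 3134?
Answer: -17328900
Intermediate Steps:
(-2528 - 2172)*(553 + r) = (-2528 - 2172)*(553 + 3134) = -4700*3687 = -17328900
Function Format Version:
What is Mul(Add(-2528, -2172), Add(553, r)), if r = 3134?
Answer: -17328900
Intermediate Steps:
Mul(Add(-2528, -2172), Add(553, r)) = Mul(Add(-2528, -2172), Add(553, 3134)) = Mul(-4700, 3687) = -17328900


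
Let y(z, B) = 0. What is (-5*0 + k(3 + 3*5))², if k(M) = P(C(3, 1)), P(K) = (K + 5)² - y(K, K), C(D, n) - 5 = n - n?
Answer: 10000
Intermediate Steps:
C(D, n) = 5 (C(D, n) = 5 + (n - n) = 5 + 0 = 5)
P(K) = (5 + K)² (P(K) = (K + 5)² - 1*0 = (5 + K)² + 0 = (5 + K)²)
k(M) = 100 (k(M) = (5 + 5)² = 10² = 100)
(-5*0 + k(3 + 3*5))² = (-5*0 + 100)² = (0 + 100)² = 100² = 10000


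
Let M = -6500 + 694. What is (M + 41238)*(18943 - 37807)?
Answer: -668389248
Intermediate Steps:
M = -5806
(M + 41238)*(18943 - 37807) = (-5806 + 41238)*(18943 - 37807) = 35432*(-18864) = -668389248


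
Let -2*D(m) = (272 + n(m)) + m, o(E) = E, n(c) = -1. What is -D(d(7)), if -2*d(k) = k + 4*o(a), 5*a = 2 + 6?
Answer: 2643/20 ≈ 132.15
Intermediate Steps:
a = 8/5 (a = (2 + 6)/5 = (1/5)*8 = 8/5 ≈ 1.6000)
d(k) = -16/5 - k/2 (d(k) = -(k + 4*(8/5))/2 = -(k + 32/5)/2 = -(32/5 + k)/2 = -16/5 - k/2)
D(m) = -271/2 - m/2 (D(m) = -((272 - 1) + m)/2 = -(271 + m)/2 = -271/2 - m/2)
-D(d(7)) = -(-271/2 - (-16/5 - 1/2*7)/2) = -(-271/2 - (-16/5 - 7/2)/2) = -(-271/2 - 1/2*(-67/10)) = -(-271/2 + 67/20) = -1*(-2643/20) = 2643/20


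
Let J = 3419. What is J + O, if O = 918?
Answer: 4337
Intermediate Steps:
J + O = 3419 + 918 = 4337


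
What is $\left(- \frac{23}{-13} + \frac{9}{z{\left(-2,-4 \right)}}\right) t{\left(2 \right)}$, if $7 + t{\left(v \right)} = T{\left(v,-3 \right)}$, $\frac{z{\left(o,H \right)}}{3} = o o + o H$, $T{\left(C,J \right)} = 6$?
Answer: $- \frac{105}{52} \approx -2.0192$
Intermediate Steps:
$z{\left(o,H \right)} = 3 o^{2} + 3 H o$ ($z{\left(o,H \right)} = 3 \left(o o + o H\right) = 3 \left(o^{2} + H o\right) = 3 o^{2} + 3 H o$)
$t{\left(v \right)} = -1$ ($t{\left(v \right)} = -7 + 6 = -1$)
$\left(- \frac{23}{-13} + \frac{9}{z{\left(-2,-4 \right)}}\right) t{\left(2 \right)} = \left(- \frac{23}{-13} + \frac{9}{3 \left(-2\right) \left(-4 - 2\right)}\right) \left(-1\right) = \left(\left(-23\right) \left(- \frac{1}{13}\right) + \frac{9}{3 \left(-2\right) \left(-6\right)}\right) \left(-1\right) = \left(\frac{23}{13} + \frac{9}{36}\right) \left(-1\right) = \left(\frac{23}{13} + 9 \cdot \frac{1}{36}\right) \left(-1\right) = \left(\frac{23}{13} + \frac{1}{4}\right) \left(-1\right) = \frac{105}{52} \left(-1\right) = - \frac{105}{52}$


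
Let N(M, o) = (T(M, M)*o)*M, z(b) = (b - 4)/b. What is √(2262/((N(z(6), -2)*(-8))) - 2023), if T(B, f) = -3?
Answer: I*√34630/4 ≈ 46.523*I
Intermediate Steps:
z(b) = (-4 + b)/b
N(M, o) = -3*M*o (N(M, o) = (-3*o)*M = -3*M*o)
√(2262/((N(z(6), -2)*(-8))) - 2023) = √(2262/((-3*(-4 + 6)/6*(-2)*(-8))) - 2023) = √(2262/((-3*(⅙)*2*(-2)*(-8))) - 2023) = √(2262/((-3*⅓*(-2)*(-8))) - 2023) = √(2262/((2*(-8))) - 2023) = √(2262/(-16) - 2023) = √(2262*(-1/16) - 2023) = √(-1131/8 - 2023) = √(-17315/8) = I*√34630/4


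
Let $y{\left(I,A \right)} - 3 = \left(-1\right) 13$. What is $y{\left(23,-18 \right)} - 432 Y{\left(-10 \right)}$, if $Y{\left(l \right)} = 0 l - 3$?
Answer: $1286$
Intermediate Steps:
$y{\left(I,A \right)} = -10$ ($y{\left(I,A \right)} = 3 - 13 = -10$)
$Y{\left(l \right)} = -3$ ($Y{\left(l \right)} = 0 - 3 = -3$)
$y{\left(23,-18 \right)} - 432 Y{\left(-10 \right)} = -10 - -1296 = -10 + 1296 = 1286$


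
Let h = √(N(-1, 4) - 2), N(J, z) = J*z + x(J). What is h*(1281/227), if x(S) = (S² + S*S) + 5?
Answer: 1281/227 ≈ 5.6432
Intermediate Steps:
x(S) = 5 + 2*S² (x(S) = (S² + S²) + 5 = 2*S² + 5 = 5 + 2*S²)
N(J, z) = 5 + 2*J² + J*z (N(J, z) = J*z + (5 + 2*J²) = 5 + 2*J² + J*z)
h = 1 (h = √((5 + 2*(-1)² - 1*4) - 2) = √((5 + 2*1 - 4) - 2) = √((5 + 2 - 4) - 2) = √(3 - 2) = √1 = 1)
h*(1281/227) = 1*(1281/227) = 1281/227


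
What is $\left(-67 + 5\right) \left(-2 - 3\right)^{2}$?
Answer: $-1550$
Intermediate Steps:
$\left(-67 + 5\right) \left(-2 - 3\right)^{2} = - 62 \left(-5\right)^{2} = \left(-62\right) 25 = -1550$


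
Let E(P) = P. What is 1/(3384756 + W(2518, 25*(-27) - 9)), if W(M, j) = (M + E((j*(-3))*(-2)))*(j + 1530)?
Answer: 1/2043000 ≈ 4.8948e-7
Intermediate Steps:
W(M, j) = (1530 + j)*(M + 6*j) (W(M, j) = (M + (j*(-3))*(-2))*(j + 1530) = (M - 3*j*(-2))*(1530 + j) = (M + 6*j)*(1530 + j) = (1530 + j)*(M + 6*j))
1/(3384756 + W(2518, 25*(-27) - 9)) = 1/(3384756 + (6*(25*(-27) - 9)² + 1530*2518 + 9180*(25*(-27) - 9) + 2518*(25*(-27) - 9))) = 1/(3384756 + (6*(-675 - 9)² + 3852540 + 9180*(-675 - 9) + 2518*(-675 - 9))) = 1/(3384756 + (6*(-684)² + 3852540 + 9180*(-684) + 2518*(-684))) = 1/(3384756 + (6*467856 + 3852540 - 6279120 - 1722312)) = 1/(3384756 + (2807136 + 3852540 - 6279120 - 1722312)) = 1/(3384756 - 1341756) = 1/2043000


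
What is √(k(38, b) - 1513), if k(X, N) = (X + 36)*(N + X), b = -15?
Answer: 3*√21 ≈ 13.748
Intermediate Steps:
k(X, N) = (36 + X)*(N + X)
√(k(38, b) - 1513) = √((38² + 36*(-15) + 36*38 - 15*38) - 1513) = √((1444 - 540 + 1368 - 570) - 1513) = √(1702 - 1513) = √189 = 3*√21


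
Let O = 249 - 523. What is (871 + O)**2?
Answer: 356409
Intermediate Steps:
O = -274
(871 + O)**2 = (871 - 274)**2 = 597**2 = 356409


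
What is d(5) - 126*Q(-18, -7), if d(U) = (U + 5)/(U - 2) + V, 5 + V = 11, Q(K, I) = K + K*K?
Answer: -115640/3 ≈ -38547.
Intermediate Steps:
Q(K, I) = K + K²
V = 6 (V = -5 + 11 = 6)
d(U) = 6 + (5 + U)/(-2 + U) (d(U) = (U + 5)/(U - 2) + 6 = (5 + U)/(-2 + U) + 6 = 6 + (5 + U)/(-2 + U))
d(5) - 126*Q(-18, -7) = 7*(-1 + 5)/(-2 + 5) - (-2268)*(1 - 18) = 7*4/3 - (-2268)*(-17) = 7*(⅓)*4 - 126*306 = 28/3 - 38556 = -115640/3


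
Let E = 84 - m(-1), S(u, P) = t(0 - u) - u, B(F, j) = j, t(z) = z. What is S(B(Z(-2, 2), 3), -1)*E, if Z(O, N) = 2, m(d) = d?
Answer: -510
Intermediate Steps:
S(u, P) = -2*u (S(u, P) = (0 - u) - u = -u - u = -2*u)
E = 85 (E = 84 - 1*(-1) = 84 + 1 = 85)
S(B(Z(-2, 2), 3), -1)*E = -2*3*85 = -6*85 = -510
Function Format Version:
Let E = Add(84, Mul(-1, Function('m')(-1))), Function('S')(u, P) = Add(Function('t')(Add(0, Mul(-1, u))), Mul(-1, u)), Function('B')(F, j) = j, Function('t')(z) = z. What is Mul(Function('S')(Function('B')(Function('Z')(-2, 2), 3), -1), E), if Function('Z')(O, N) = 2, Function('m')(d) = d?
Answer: -510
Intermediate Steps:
Function('S')(u, P) = Mul(-2, u) (Function('S')(u, P) = Add(Add(0, Mul(-1, u)), Mul(-1, u)) = Add(Mul(-1, u), Mul(-1, u)) = Mul(-2, u))
E = 85 (E = Add(84, Mul(-1, -1)) = Add(84, 1) = 85)
Mul(Function('S')(Function('B')(Function('Z')(-2, 2), 3), -1), E) = Mul(Mul(-2, 3), 85) = Mul(-6, 85) = -510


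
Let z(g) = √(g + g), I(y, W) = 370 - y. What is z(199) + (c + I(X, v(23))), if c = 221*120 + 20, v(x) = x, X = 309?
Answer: 26601 + √398 ≈ 26621.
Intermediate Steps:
c = 26540 (c = 26520 + 20 = 26540)
z(g) = √2*√g (z(g) = √(2*g) = √2*√g)
z(199) + (c + I(X, v(23))) = √2*√199 + (26540 + (370 - 1*309)) = √398 + (26540 + (370 - 309)) = √398 + (26540 + 61) = √398 + 26601 = 26601 + √398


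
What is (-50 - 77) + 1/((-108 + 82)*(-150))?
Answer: -495299/3900 ≈ -127.00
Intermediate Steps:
(-50 - 77) + 1/((-108 + 82)*(-150)) = -127 - 1/150/(-26) = -127 - 1/26*(-1/150) = -127 + 1/3900 = -495299/3900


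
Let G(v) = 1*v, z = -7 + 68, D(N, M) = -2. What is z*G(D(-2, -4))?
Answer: -122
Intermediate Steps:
z = 61
G(v) = v
z*G(D(-2, -4)) = 61*(-2) = -122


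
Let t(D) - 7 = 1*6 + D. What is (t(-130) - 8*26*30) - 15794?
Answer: -22151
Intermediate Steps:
t(D) = 13 + D (t(D) = 7 + (1*6 + D) = 7 + (6 + D) = 13 + D)
(t(-130) - 8*26*30) - 15794 = ((13 - 130) - 8*26*30) - 15794 = (-117 - 208*30) - 15794 = (-117 - 6240) - 15794 = -6357 - 15794 = -22151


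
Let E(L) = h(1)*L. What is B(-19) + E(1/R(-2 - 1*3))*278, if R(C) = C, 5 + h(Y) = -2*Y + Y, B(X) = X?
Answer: 1573/5 ≈ 314.60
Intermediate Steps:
h(Y) = -5 - Y (h(Y) = -5 + (-2*Y + Y) = -5 - Y)
E(L) = -6*L (E(L) = (-5 - 1*1)*L = (-5 - 1)*L = -6*L)
B(-19) + E(1/R(-2 - 1*3))*278 = -19 - 6/(-2 - 1*3)*278 = -19 - 6/(-2 - 3)*278 = -19 - 6/(-5)*278 = -19 - 6*(-⅕)*278 = -19 + (6/5)*278 = -19 + 1668/5 = 1573/5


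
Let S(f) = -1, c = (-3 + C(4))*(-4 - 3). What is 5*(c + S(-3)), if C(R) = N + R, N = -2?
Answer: 30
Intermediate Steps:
C(R) = -2 + R
c = 7 (c = (-3 + (-2 + 4))*(-4 - 3) = (-3 + 2)*(-7) = -1*(-7) = 7)
5*(c + S(-3)) = 5*(7 - 1) = 5*6 = 30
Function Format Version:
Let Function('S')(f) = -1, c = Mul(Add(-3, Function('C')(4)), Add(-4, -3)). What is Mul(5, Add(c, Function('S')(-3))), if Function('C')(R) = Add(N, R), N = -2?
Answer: 30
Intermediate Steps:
Function('C')(R) = Add(-2, R)
c = 7 (c = Mul(Add(-3, Add(-2, 4)), Add(-4, -3)) = Mul(Add(-3, 2), -7) = Mul(-1, -7) = 7)
Mul(5, Add(c, Function('S')(-3))) = Mul(5, Add(7, -1)) = Mul(5, 6) = 30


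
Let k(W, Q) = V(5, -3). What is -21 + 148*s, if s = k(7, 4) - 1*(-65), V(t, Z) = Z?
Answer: 9155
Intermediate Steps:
k(W, Q) = -3
s = 62 (s = -3 - 1*(-65) = -3 + 65 = 62)
-21 + 148*s = -21 + 148*62 = -21 + 9176 = 9155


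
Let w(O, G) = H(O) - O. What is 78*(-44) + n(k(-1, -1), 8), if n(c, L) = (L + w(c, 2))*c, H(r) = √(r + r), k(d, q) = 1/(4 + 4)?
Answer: -219581/64 ≈ -3431.0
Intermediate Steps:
k(d, q) = ⅛ (k(d, q) = 1/8 = ⅛)
H(r) = √2*√r (H(r) = √(2*r) = √2*√r)
w(O, G) = -O + √2*√O (w(O, G) = √2*√O - O = -O + √2*√O)
n(c, L) = c*(L - c + √2*√c) (n(c, L) = (L + (-c + √2*√c))*c = (L - c + √2*√c)*c = c*(L - c + √2*√c))
78*(-44) + n(k(-1, -1), 8) = 78*(-44) + (8 - 1*⅛ + √2*√(⅛))/8 = -3432 + (8 - ⅛ + √2*(√2/4))/8 = -3432 + (8 - ⅛ + ½)/8 = -3432 + (⅛)*(67/8) = -3432 + 67/64 = -219581/64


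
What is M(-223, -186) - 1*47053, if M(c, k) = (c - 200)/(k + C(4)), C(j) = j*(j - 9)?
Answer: -9692495/206 ≈ -47051.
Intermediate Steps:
C(j) = j*(-9 + j)
M(c, k) = (-200 + c)/(-20 + k) (M(c, k) = (c - 200)/(k + 4*(-9 + 4)) = (-200 + c)/(k + 4*(-5)) = (-200 + c)/(k - 20) = (-200 + c)/(-20 + k))
M(-223, -186) - 1*47053 = (-200 - 223)/(-20 - 186) - 1*47053 = -423/(-206) - 47053 = -1/206*(-423) - 47053 = 423/206 - 47053 = -9692495/206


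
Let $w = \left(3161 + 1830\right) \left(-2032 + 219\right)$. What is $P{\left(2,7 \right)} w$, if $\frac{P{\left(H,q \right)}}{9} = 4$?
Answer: $-325752588$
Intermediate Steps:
$w = -9048683$ ($w = 4991 \left(-1813\right) = -9048683$)
$P{\left(H,q \right)} = 36$ ($P{\left(H,q \right)} = 9 \cdot 4 = 36$)
$P{\left(2,7 \right)} w = 36 \left(-9048683\right) = -325752588$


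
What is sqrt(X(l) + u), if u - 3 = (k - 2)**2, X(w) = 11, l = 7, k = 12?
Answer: sqrt(114) ≈ 10.677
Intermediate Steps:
u = 103 (u = 3 + (12 - 2)**2 = 3 + 10**2 = 3 + 100 = 103)
sqrt(X(l) + u) = sqrt(11 + 103) = sqrt(114)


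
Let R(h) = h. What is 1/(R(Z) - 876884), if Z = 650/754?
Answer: -29/25429611 ≈ -1.1404e-6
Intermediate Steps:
Z = 25/29 (Z = 650*(1/754) = 25/29 ≈ 0.86207)
1/(R(Z) - 876884) = 1/(25/29 - 876884) = 1/(-25429611/29) = -29/25429611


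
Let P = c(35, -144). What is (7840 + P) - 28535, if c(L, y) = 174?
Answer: -20521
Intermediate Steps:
P = 174
(7840 + P) - 28535 = (7840 + 174) - 28535 = 8014 - 28535 = -20521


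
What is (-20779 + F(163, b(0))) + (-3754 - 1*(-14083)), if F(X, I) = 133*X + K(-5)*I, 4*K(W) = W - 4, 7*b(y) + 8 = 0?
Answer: 78621/7 ≈ 11232.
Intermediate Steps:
b(y) = -8/7 (b(y) = -8/7 + (1/7)*0 = -8/7 + 0 = -8/7)
K(W) = -1 + W/4 (K(W) = (W - 4)/4 = (-4 + W)/4 = -1 + W/4)
F(X, I) = 133*X - 9*I/4 (F(X, I) = 133*X + (-1 + (1/4)*(-5))*I = 133*X + (-1 - 5/4)*I = 133*X - 9*I/4)
(-20779 + F(163, b(0))) + (-3754 - 1*(-14083)) = (-20779 + (133*163 - 9/4*(-8/7))) + (-3754 - 1*(-14083)) = (-20779 + (21679 + 18/7)) + (-3754 + 14083) = (-20779 + 151771/7) + 10329 = 6318/7 + 10329 = 78621/7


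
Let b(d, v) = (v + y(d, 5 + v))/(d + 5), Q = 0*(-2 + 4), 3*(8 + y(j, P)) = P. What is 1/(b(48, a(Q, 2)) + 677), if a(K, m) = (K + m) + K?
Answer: 159/107632 ≈ 0.0014773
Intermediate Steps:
y(j, P) = -8 + P/3
Q = 0 (Q = 0*2 = 0)
a(K, m) = m + 2*K
b(d, v) = (-19/3 + 4*v/3)/(5 + d) (b(d, v) = (v + (-8 + (5 + v)/3))/(d + 5) = (v + (-8 + (5/3 + v/3)))/(5 + d) = (v + (-19/3 + v/3))/(5 + d) = (-19/3 + 4*v/3)/(5 + d))
1/(b(48, a(Q, 2)) + 677) = 1/((-19 + 4*(2 + 2*0))/(3*(5 + 48)) + 677) = 1/((⅓)*(-19 + 4*(2 + 0))/53 + 677) = 1/((⅓)*(1/53)*(-19 + 4*2) + 677) = 1/((⅓)*(1/53)*(-19 + 8) + 677) = 1/((⅓)*(1/53)*(-11) + 677) = 1/(-11/159 + 677) = 1/(107632/159) = 159/107632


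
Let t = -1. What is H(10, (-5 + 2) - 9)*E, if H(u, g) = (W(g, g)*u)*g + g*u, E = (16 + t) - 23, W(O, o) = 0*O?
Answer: 960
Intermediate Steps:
W(O, o) = 0
E = -8 (E = (16 - 1) - 23 = 15 - 23 = -8)
H(u, g) = g*u (H(u, g) = (0*u)*g + g*u = 0*g + g*u = 0 + g*u = g*u)
H(10, (-5 + 2) - 9)*E = (((-5 + 2) - 9)*10)*(-8) = ((-3 - 9)*10)*(-8) = -12*10*(-8) = -120*(-8) = 960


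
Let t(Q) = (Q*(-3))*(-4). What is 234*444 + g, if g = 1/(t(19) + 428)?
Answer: 68155777/656 ≈ 1.0390e+5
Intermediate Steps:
t(Q) = 12*Q (t(Q) = -3*Q*(-4) = 12*Q)
g = 1/656 (g = 1/(12*19 + 428) = 1/(228 + 428) = 1/656 ≈ 0.0015244)
234*444 + g = 234*444 + 1/656 = 103896 + 1/656 = 68155777/656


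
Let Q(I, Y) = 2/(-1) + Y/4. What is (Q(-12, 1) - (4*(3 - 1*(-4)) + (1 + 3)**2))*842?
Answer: -77043/2 ≈ -38522.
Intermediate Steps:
Q(I, Y) = -2 + Y/4 (Q(I, Y) = 2*(-1) + Y*(1/4) = -2 + Y/4)
(Q(-12, 1) - (4*(3 - 1*(-4)) + (1 + 3)**2))*842 = ((-2 + (1/4)*1) - (4*(3 - 1*(-4)) + (1 + 3)**2))*842 = ((-2 + 1/4) - (4*(3 + 4) + 4**2))*842 = (-7/4 - (4*7 + 16))*842 = (-7/4 - (28 + 16))*842 = (-7/4 - 1*44)*842 = (-7/4 - 44)*842 = -183/4*842 = -77043/2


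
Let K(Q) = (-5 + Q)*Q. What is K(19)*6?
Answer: 1596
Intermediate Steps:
K(Q) = Q*(-5 + Q)
K(19)*6 = (19*(-5 + 19))*6 = (19*14)*6 = 266*6 = 1596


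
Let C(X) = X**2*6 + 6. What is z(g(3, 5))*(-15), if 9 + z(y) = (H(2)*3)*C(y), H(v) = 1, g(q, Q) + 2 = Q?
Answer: -2565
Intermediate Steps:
g(q, Q) = -2 + Q
C(X) = 6 + 6*X**2 (C(X) = 6*X**2 + 6 = 6 + 6*X**2)
z(y) = 9 + 18*y**2 (z(y) = -9 + (1*3)*(6 + 6*y**2) = -9 + 3*(6 + 6*y**2) = -9 + (18 + 18*y**2) = 9 + 18*y**2)
z(g(3, 5))*(-15) = (9 + 18*(-2 + 5)**2)*(-15) = (9 + 18*3**2)*(-15) = (9 + 18*9)*(-15) = (9 + 162)*(-15) = 171*(-15) = -2565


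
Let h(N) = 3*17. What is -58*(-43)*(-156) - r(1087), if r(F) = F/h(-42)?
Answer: -19843351/51 ≈ -3.8909e+5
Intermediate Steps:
h(N) = 51
r(F) = F/51
-58*(-43)*(-156) - r(1087) = -58*(-43)*(-156) - 1087/51 = 2494*(-156) - 1*1087/51 = -389064 - 1087/51 = -19843351/51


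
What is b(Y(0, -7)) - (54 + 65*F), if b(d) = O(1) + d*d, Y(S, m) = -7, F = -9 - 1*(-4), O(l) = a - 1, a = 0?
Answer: 319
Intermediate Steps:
O(l) = -1 (O(l) = 0 - 1 = -1)
F = -5 (F = -9 + 4 = -5)
b(d) = -1 + d² (b(d) = -1 + d*d = -1 + d²)
b(Y(0, -7)) - (54 + 65*F) = (-1 + (-7)²) - (54 + 65*(-5)) = (-1 + 49) - (54 - 325) = 48 - 1*(-271) = 48 + 271 = 319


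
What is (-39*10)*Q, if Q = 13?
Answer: -5070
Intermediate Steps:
(-39*10)*Q = -39*10*13 = -390*13 = -5070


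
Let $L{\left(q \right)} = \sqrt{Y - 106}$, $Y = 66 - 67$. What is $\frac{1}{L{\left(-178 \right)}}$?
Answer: $- \frac{i \sqrt{107}}{107} \approx - 0.096674 i$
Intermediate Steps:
$Y = -1$ ($Y = 66 - 67 = -1$)
$L{\left(q \right)} = i \sqrt{107}$ ($L{\left(q \right)} = \sqrt{-1 - 106} = \sqrt{-107} = i \sqrt{107}$)
$\frac{1}{L{\left(-178 \right)}} = \frac{1}{i \sqrt{107}} = - \frac{i \sqrt{107}}{107}$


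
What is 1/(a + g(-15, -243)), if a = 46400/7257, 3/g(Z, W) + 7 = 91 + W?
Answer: 384621/2451943 ≈ 0.15686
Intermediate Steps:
g(Z, W) = 3/(84 + W) (g(Z, W) = 3/(-7 + (91 + W)) = 3/(84 + W))
a = 46400/7257 (a = 46400*(1/7257) = 46400/7257 ≈ 6.3938)
1/(a + g(-15, -243)) = 1/(46400/7257 + 3/(84 - 243)) = 1/(46400/7257 + 3/(-159)) = 1/(46400/7257 + 3*(-1/159)) = 1/(46400/7257 - 1/53) = 1/(2451943/384621) = 384621/2451943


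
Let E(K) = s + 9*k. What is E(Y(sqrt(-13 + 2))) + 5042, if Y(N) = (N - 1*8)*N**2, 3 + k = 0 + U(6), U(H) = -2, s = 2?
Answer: 4999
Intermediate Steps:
k = -5 (k = -3 + (0 - 2) = -3 - 2 = -5)
Y(N) = N**2*(-8 + N) (Y(N) = (N - 8)*N**2 = (-8 + N)*N**2 = N**2*(-8 + N))
E(K) = -43 (E(K) = 2 + 9*(-5) = 2 - 45 = -43)
E(Y(sqrt(-13 + 2))) + 5042 = -43 + 5042 = 4999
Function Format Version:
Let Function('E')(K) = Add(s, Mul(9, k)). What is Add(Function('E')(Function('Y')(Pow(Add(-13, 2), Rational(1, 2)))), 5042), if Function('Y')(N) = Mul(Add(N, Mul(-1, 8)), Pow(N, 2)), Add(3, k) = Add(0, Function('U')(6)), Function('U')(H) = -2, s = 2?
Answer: 4999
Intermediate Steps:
k = -5 (k = Add(-3, Add(0, -2)) = Add(-3, -2) = -5)
Function('Y')(N) = Mul(Pow(N, 2), Add(-8, N)) (Function('Y')(N) = Mul(Add(N, -8), Pow(N, 2)) = Mul(Add(-8, N), Pow(N, 2)) = Mul(Pow(N, 2), Add(-8, N)))
Function('E')(K) = -43 (Function('E')(K) = Add(2, Mul(9, -5)) = Add(2, -45) = -43)
Add(Function('E')(Function('Y')(Pow(Add(-13, 2), Rational(1, 2)))), 5042) = Add(-43, 5042) = 4999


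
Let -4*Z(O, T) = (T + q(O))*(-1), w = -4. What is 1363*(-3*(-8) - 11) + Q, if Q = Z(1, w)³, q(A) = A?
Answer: 1133989/64 ≈ 17719.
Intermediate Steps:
Z(O, T) = O/4 + T/4 (Z(O, T) = -(T + O)*(-1)/4 = -(O + T)*(-1)/4 = -(-O - T)/4 = O/4 + T/4)
Q = -27/64 (Q = ((¼)*1 + (¼)*(-4))³ = (¼ - 1)³ = (-¾)³ = -27/64 ≈ -0.42188)
1363*(-3*(-8) - 11) + Q = 1363*(-3*(-8) - 11) - 27/64 = 1363*(24 - 11) - 27/64 = 1363*13 - 27/64 = 17719 - 27/64 = 1133989/64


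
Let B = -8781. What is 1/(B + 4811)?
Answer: -1/3970 ≈ -0.00025189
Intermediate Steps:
1/(B + 4811) = 1/(-8781 + 4811) = 1/(-3970) = -1/3970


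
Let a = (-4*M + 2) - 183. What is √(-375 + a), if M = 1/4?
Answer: I*√557 ≈ 23.601*I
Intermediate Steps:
M = ¼ ≈ 0.25000
a = -182 (a = (-4*¼ + 2) - 183 = (-1 + 2) - 183 = 1 - 183 = -182)
√(-375 + a) = √(-375 - 182) = √(-557) = I*√557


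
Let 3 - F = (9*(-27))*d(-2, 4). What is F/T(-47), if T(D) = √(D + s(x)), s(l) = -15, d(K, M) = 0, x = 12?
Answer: -3*I*√62/62 ≈ -0.381*I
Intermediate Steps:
F = 3 (F = 3 - 9*(-27)*0 = 3 - (-243)*0 = 3 - 1*0 = 3 + 0 = 3)
T(D) = √(-15 + D) (T(D) = √(D - 15) = √(-15 + D))
F/T(-47) = 3/(√(-15 - 47)) = 3/(√(-62)) = 3/((I*√62)) = 3*(-I*√62/62) = -3*I*√62/62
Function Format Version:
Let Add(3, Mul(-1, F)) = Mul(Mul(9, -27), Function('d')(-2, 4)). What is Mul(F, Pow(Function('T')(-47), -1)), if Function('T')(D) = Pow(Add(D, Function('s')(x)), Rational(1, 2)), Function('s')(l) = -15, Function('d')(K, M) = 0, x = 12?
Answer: Mul(Rational(-3, 62), I, Pow(62, Rational(1, 2))) ≈ Mul(-0.38100, I)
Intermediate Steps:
F = 3 (F = Add(3, Mul(-1, Mul(Mul(9, -27), 0))) = Add(3, Mul(-1, Mul(-243, 0))) = Add(3, Mul(-1, 0)) = Add(3, 0) = 3)
Function('T')(D) = Pow(Add(-15, D), Rational(1, 2)) (Function('T')(D) = Pow(Add(D, -15), Rational(1, 2)) = Pow(Add(-15, D), Rational(1, 2)))
Mul(F, Pow(Function('T')(-47), -1)) = Mul(3, Pow(Pow(Add(-15, -47), Rational(1, 2)), -1)) = Mul(3, Pow(Pow(-62, Rational(1, 2)), -1)) = Mul(3, Pow(Mul(I, Pow(62, Rational(1, 2))), -1)) = Mul(3, Mul(Rational(-1, 62), I, Pow(62, Rational(1, 2)))) = Mul(Rational(-3, 62), I, Pow(62, Rational(1, 2)))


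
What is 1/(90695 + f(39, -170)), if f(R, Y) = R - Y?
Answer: 1/90904 ≈ 1.1001e-5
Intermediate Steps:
1/(90695 + f(39, -170)) = 1/(90695 + (39 - 1*(-170))) = 1/(90695 + (39 + 170)) = 1/(90695 + 209) = 1/90904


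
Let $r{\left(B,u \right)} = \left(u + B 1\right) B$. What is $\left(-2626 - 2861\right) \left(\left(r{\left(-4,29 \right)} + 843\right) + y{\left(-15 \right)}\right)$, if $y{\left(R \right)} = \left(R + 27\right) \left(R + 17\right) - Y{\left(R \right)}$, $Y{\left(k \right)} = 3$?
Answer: $-4192068$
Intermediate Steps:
$y{\left(R \right)} = -3 + \left(17 + R\right) \left(27 + R\right)$ ($y{\left(R \right)} = \left(R + 27\right) \left(R + 17\right) - 3 = \left(27 + R\right) \left(17 + R\right) - 3 = \left(17 + R\right) \left(27 + R\right) - 3 = -3 + \left(17 + R\right) \left(27 + R\right)$)
$r{\left(B,u \right)} = B \left(B + u\right)$ ($r{\left(B,u \right)} = \left(u + B\right) B = \left(B + u\right) B = B \left(B + u\right)$)
$\left(-2626 - 2861\right) \left(\left(r{\left(-4,29 \right)} + 843\right) + y{\left(-15 \right)}\right) = \left(-2626 - 2861\right) \left(\left(- 4 \left(-4 + 29\right) + 843\right) + \left(456 + \left(-15\right)^{2} + 44 \left(-15\right)\right)\right) = - 5487 \left(\left(\left(-4\right) 25 + 843\right) + \left(456 + 225 - 660\right)\right) = - 5487 \left(\left(-100 + 843\right) + 21\right) = - 5487 \left(743 + 21\right) = \left(-5487\right) 764 = -4192068$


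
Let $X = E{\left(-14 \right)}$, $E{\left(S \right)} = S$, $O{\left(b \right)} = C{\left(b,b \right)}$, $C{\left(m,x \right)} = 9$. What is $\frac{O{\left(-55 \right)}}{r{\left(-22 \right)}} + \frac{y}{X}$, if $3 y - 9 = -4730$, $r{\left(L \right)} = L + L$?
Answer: $\frac{103673}{924} \approx 112.2$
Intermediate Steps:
$O{\left(b \right)} = 9$
$r{\left(L \right)} = 2 L$
$y = - \frac{4721}{3}$ ($y = 3 + \frac{1}{3} \left(-4730\right) = 3 - \frac{4730}{3} = - \frac{4721}{3} \approx -1573.7$)
$X = -14$
$\frac{O{\left(-55 \right)}}{r{\left(-22 \right)}} + \frac{y}{X} = \frac{9}{2 \left(-22\right)} - \frac{4721}{3 \left(-14\right)} = \frac{9}{-44} - - \frac{4721}{42} = 9 \left(- \frac{1}{44}\right) + \frac{4721}{42} = - \frac{9}{44} + \frac{4721}{42} = \frac{103673}{924}$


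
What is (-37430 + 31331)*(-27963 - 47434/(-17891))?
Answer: 3050955215301/17891 ≈ 1.7053e+8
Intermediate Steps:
(-37430 + 31331)*(-27963 - 47434/(-17891)) = -6099*(-27963 - 47434*(-1/17891)) = -6099*(-27963 + 47434/17891) = -6099*(-500238599/17891) = 3050955215301/17891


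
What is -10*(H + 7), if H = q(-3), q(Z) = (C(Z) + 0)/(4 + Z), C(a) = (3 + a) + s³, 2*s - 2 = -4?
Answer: -60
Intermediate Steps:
s = -1 (s = 1 + (½)*(-4) = 1 - 2 = -1)
C(a) = 2 + a (C(a) = (3 + a) + (-1)³ = (3 + a) - 1 = 2 + a)
q(Z) = (2 + Z)/(4 + Z) (q(Z) = ((2 + Z) + 0)/(4 + Z) = (2 + Z)/(4 + Z))
H = -1 (H = (2 - 3)/(4 - 3) = -1/1 = 1*(-1) = -1)
-10*(H + 7) = -10*(-1 + 7) = -10*6 = -60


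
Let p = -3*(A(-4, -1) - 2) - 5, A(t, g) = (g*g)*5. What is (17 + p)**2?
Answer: 9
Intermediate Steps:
A(t, g) = 5*g**2 (A(t, g) = g**2*5 = 5*g**2)
p = -14 (p = -3*(5*(-1)**2 - 2) - 5 = -3*(5*1 - 2) - 5 = -3*(5 - 2) - 5 = -3*3 - 5 = -9 - 5 = -14)
(17 + p)**2 = (17 - 14)**2 = 3**2 = 9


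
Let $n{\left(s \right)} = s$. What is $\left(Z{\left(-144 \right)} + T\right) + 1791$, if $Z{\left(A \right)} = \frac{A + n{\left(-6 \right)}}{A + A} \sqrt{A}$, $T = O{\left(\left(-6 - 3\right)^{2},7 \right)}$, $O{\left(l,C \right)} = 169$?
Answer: $1960 + \frac{25 i}{4} \approx 1960.0 + 6.25 i$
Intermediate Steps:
$T = 169$
$Z{\left(A \right)} = \frac{-6 + A}{2 \sqrt{A}}$ ($Z{\left(A \right)} = \frac{A - 6}{A + A} \sqrt{A} = \frac{-6 + A}{2 A} \sqrt{A} = \frac{-6 + A}{2 \sqrt{A}}$)
$\left(Z{\left(-144 \right)} + T\right) + 1791 = \left(\frac{-6 - 144}{2 \cdot 12 i} + 169\right) + 1791 = \left(\frac{1}{2} \left(- \frac{i}{12}\right) \left(-150\right) + 169\right) + 1791 = \left(\frac{25 i}{4} + 169\right) + 1791 = \left(169 + \frac{25 i}{4}\right) + 1791 = 1960 + \frac{25 i}{4}$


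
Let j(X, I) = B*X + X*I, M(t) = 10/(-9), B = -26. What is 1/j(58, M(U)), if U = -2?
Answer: -9/14152 ≈ -0.00063595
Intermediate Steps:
M(t) = -10/9 (M(t) = 10*(-⅑) = -10/9)
j(X, I) = -26*X + I*X (j(X, I) = -26*X + X*I = -26*X + I*X)
1/j(58, M(U)) = 1/(58*(-26 - 10/9)) = 1/(58*(-244/9)) = 1/(-14152/9) = -9/14152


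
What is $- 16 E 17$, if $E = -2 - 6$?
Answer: $2176$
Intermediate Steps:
$E = -8$
$- 16 E 17 = \left(-16\right) \left(-8\right) 17 = 128 \cdot 17 = 2176$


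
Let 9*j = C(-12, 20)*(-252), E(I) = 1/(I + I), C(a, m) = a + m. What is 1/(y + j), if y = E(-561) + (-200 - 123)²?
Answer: 1122/116805809 ≈ 9.6057e-6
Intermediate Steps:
E(I) = 1/(2*I)
y = 117057137/1122 (y = (½)/(-561) + (-200 - 123)² = (½)*(-1/561) + (-323)² = -1/1122 + 104329 = 117057137/1122 ≈ 1.0433e+5)
j = -224 (j = ((-12 + 20)*(-252))/9 = (8*(-252))/9 = (⅑)*(-2016) = -224)
1/(y + j) = 1/(117057137/1122 - 224) = 1/(116805809/1122) = 1122/116805809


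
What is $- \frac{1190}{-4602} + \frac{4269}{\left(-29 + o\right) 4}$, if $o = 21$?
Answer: $- \frac{9803929}{73632} \approx -133.15$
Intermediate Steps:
$- \frac{1190}{-4602} + \frac{4269}{\left(-29 + o\right) 4} = - \frac{1190}{-4602} + \frac{4269}{\left(-29 + 21\right) 4} = \left(-1190\right) \left(- \frac{1}{4602}\right) + \frac{4269}{\left(-8\right) 4} = \frac{595}{2301} + \frac{4269}{-32} = \frac{595}{2301} + 4269 \left(- \frac{1}{32}\right) = \frac{595}{2301} - \frac{4269}{32} = - \frac{9803929}{73632}$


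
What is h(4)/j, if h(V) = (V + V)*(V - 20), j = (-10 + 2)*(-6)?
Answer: -8/3 ≈ -2.6667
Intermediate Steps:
j = 48 (j = -8*(-6) = 48)
h(V) = 2*V*(-20 + V) (h(V) = (2*V)*(-20 + V) = 2*V*(-20 + V))
h(4)/j = (2*4*(-20 + 4))/48 = (2*4*(-16))*(1/48) = -128*1/48 = -8/3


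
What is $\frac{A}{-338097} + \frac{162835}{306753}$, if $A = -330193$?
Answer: $\frac{17371302036}{11523585449} \approx 1.5075$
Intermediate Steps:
$\frac{A}{-338097} + \frac{162835}{306753} = - \frac{330193}{-338097} + \frac{162835}{306753} = \left(-330193\right) \left(- \frac{1}{338097}\right) + 162835 \cdot \frac{1}{306753} = \frac{330193}{338097} + \frac{162835}{306753} = \frac{17371302036}{11523585449}$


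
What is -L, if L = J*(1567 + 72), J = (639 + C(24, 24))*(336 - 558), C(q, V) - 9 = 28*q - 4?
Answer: 478837128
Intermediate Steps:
C(q, V) = 5 + 28*q (C(q, V) = 9 + (28*q - 4) = 9 + (-4 + 28*q) = 5 + 28*q)
J = -292152 (J = (639 + (5 + 28*24))*(336 - 558) = (639 + (5 + 672))*(-222) = (639 + 677)*(-222) = 1316*(-222) = -292152)
L = -478837128 (L = -292152*(1567 + 72) = -292152*1639 = -478837128)
-L = -1*(-478837128) = 478837128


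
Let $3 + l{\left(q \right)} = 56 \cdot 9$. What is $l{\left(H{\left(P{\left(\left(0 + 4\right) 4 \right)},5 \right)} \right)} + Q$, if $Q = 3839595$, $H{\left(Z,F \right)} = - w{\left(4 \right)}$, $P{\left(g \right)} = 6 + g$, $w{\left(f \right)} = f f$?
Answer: $3840096$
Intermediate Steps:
$w{\left(f \right)} = f^{2}$
$H{\left(Z,F \right)} = -16$ ($H{\left(Z,F \right)} = - 4^{2} = \left(-1\right) 16 = -16$)
$l{\left(q \right)} = 501$ ($l{\left(q \right)} = -3 + 56 \cdot 9 = -3 + 504 = 501$)
$l{\left(H{\left(P{\left(\left(0 + 4\right) 4 \right)},5 \right)} \right)} + Q = 501 + 3839595 = 3840096$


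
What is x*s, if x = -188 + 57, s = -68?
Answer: 8908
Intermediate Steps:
x = -131
x*s = -131*(-68) = 8908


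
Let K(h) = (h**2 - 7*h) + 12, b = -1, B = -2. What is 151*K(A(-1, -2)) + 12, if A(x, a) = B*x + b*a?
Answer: 12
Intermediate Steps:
A(x, a) = -a - 2*x (A(x, a) = -2*x - a = -a - 2*x)
K(h) = 12 + h**2 - 7*h
151*K(A(-1, -2)) + 12 = 151*(12 + (-1*(-2) - 2*(-1))**2 - 7*(-1*(-2) - 2*(-1))) + 12 = 151*(12 + (2 + 2)**2 - 7*(2 + 2)) + 12 = 151*(12 + 4**2 - 7*4) + 12 = 151*(12 + 16 - 28) + 12 = 151*0 + 12 = 0 + 12 = 12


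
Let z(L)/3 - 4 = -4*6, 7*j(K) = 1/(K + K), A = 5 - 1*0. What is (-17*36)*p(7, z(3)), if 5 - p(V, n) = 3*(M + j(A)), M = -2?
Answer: -234702/35 ≈ -6705.8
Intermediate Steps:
A = 5 (A = 5 + 0 = 5)
j(K) = 1/(14*K) (j(K) = 1/(7*(K + K)) = 1/(7*((2*K))) = (1/(2*K))/7 = 1/(14*K))
z(L) = -60 (z(L) = 12 + 3*(-4*6) = 12 + 3*(-24) = 12 - 72 = -60)
p(V, n) = 767/70 (p(V, n) = 5 - 3*(-2 + (1/14)/5) = 5 - 3*(-2 + (1/14)*(⅕)) = 5 - 3*(-2 + 1/70) = 5 - 3*(-139)/70 = 5 - 1*(-417/70) = 5 + 417/70 = 767/70)
(-17*36)*p(7, z(3)) = -17*36*(767/70) = -612*767/70 = -234702/35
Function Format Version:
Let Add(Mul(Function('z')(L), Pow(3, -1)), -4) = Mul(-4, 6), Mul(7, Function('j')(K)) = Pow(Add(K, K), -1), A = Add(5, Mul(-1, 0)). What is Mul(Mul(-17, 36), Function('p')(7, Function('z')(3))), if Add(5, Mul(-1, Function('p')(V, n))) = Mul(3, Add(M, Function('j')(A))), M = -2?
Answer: Rational(-234702, 35) ≈ -6705.8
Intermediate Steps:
A = 5 (A = Add(5, 0) = 5)
Function('j')(K) = Mul(Rational(1, 14), Pow(K, -1)) (Function('j')(K) = Mul(Rational(1, 7), Pow(Add(K, K), -1)) = Mul(Rational(1, 7), Pow(Mul(2, K), -1)) = Mul(Rational(1, 7), Mul(Rational(1, 2), Pow(K, -1))) = Mul(Rational(1, 14), Pow(K, -1)))
Function('z')(L) = -60 (Function('z')(L) = Add(12, Mul(3, Mul(-4, 6))) = Add(12, Mul(3, -24)) = Add(12, -72) = -60)
Function('p')(V, n) = Rational(767, 70) (Function('p')(V, n) = Add(5, Mul(-1, Mul(3, Add(-2, Mul(Rational(1, 14), Pow(5, -1)))))) = Add(5, Mul(-1, Mul(3, Add(-2, Mul(Rational(1, 14), Rational(1, 5)))))) = Add(5, Mul(-1, Mul(3, Add(-2, Rational(1, 70))))) = Add(5, Mul(-1, Mul(3, Rational(-139, 70)))) = Add(5, Mul(-1, Rational(-417, 70))) = Add(5, Rational(417, 70)) = Rational(767, 70))
Mul(Mul(-17, 36), Function('p')(7, Function('z')(3))) = Mul(Mul(-17, 36), Rational(767, 70)) = Mul(-612, Rational(767, 70)) = Rational(-234702, 35)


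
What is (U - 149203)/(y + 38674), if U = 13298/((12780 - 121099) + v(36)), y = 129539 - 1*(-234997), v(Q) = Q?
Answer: -16156161747/43660788430 ≈ -0.37004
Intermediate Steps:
y = 364536 (y = 129539 + 234997 = 364536)
U = -13298/108283 (U = 13298/((12780 - 121099) + 36) = 13298/(-108319 + 36) = 13298/(-108283) = 13298*(-1/108283) = -13298/108283 ≈ -0.12281)
(U - 149203)/(y + 38674) = (-13298/108283 - 149203)/(364536 + 38674) = -16156161747/108283/403210 = -16156161747/108283*1/403210 = -16156161747/43660788430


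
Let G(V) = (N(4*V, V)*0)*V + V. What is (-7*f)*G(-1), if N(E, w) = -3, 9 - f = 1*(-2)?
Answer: 77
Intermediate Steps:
f = 11 (f = 9 - (-2) = 9 - 1*(-2) = 9 + 2 = 11)
G(V) = V (G(V) = (-3*0)*V + V = 0*V + V = 0 + V = V)
(-7*f)*G(-1) = -7*11*(-1) = -77*(-1) = 77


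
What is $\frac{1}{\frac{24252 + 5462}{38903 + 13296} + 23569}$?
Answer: $\frac{52199}{1230307945} \approx 4.2428 \cdot 10^{-5}$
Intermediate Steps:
$\frac{1}{\frac{24252 + 5462}{38903 + 13296} + 23569} = \frac{1}{\frac{29714}{52199} + 23569} = \frac{1}{\frac{1230307945}{52199}} = \frac{52199}{1230307945}$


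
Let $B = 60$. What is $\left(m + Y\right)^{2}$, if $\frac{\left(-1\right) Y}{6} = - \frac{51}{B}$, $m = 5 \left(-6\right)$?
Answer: $\frac{62001}{100} \approx 620.01$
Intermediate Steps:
$m = -30$
$Y = \frac{51}{10}$ ($Y = - 6 \left(- \frac{51}{60}\right) = - 6 \left(\left(-51\right) \frac{1}{60}\right) = \left(-6\right) \left(- \frac{17}{20}\right) = \frac{51}{10} \approx 5.1$)
$\left(m + Y\right)^{2} = \left(-30 + \frac{51}{10}\right)^{2} = \left(- \frac{249}{10}\right)^{2} = \frac{62001}{100}$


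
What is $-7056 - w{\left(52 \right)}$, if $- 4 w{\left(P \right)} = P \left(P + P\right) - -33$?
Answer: $- \frac{22783}{4} \approx -5695.8$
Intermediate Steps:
$w{\left(P \right)} = - \frac{33}{4} - \frac{P^{2}}{2}$ ($w{\left(P \right)} = - \frac{P \left(P + P\right) - -33}{4} = - \frac{P 2 P + 33}{4} = - \frac{2 P^{2} + 33}{4} = - \frac{33 + 2 P^{2}}{4} = - \frac{33}{4} - \frac{P^{2}}{2}$)
$-7056 - w{\left(52 \right)} = -7056 - \left(- \frac{33}{4} - \frac{52^{2}}{2}\right) = -7056 - \left(- \frac{33}{4} - 1352\right) = -7056 - - \frac{5441}{4} = -7056 + \frac{5441}{4} = - \frac{22783}{4}$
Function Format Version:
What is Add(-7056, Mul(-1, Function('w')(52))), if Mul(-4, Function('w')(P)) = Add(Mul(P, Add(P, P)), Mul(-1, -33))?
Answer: Rational(-22783, 4) ≈ -5695.8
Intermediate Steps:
Function('w')(P) = Add(Rational(-33, 4), Mul(Rational(-1, 2), Pow(P, 2))) (Function('w')(P) = Mul(Rational(-1, 4), Add(Mul(P, Add(P, P)), Mul(-1, -33))) = Mul(Rational(-1, 4), Add(Mul(P, Mul(2, P)), 33)) = Mul(Rational(-1, 4), Add(Mul(2, Pow(P, 2)), 33)) = Mul(Rational(-1, 4), Add(33, Mul(2, Pow(P, 2)))) = Add(Rational(-33, 4), Mul(Rational(-1, 2), Pow(P, 2))))
Add(-7056, Mul(-1, Function('w')(52))) = Add(-7056, Mul(-1, Add(Rational(-33, 4), Mul(Rational(-1, 2), Pow(52, 2))))) = Add(-7056, Mul(-1, Add(Rational(-33, 4), Mul(Rational(-1, 2), 2704)))) = Add(-7056, Mul(-1, Add(Rational(-33, 4), -1352))) = Add(-7056, Mul(-1, Rational(-5441, 4))) = Add(-7056, Rational(5441, 4)) = Rational(-22783, 4)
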